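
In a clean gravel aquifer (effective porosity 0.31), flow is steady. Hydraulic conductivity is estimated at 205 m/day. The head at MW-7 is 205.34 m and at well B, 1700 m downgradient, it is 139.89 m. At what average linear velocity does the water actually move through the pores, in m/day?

Hydraulic gradient i = (205.34 − 139.89) / 1700 = 65.45 / 1700 = 0.03850.
Darcy flux q = K · i = 205.0 × 0.03850 = 7.893 m/day.
Seepage velocity v = q / n_e = 7.893 / 0.31 = 25.46 m/day.

25.5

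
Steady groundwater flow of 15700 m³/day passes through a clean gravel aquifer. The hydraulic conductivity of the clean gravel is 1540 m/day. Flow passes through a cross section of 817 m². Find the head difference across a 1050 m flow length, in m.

From Q = K·A·i, i = Q / (K·A) = 15700 / (1540 × 817.0) = 0.01248.
Head loss Δh = i · L = 0.01248 × 1050 = 13.10 m.

13.1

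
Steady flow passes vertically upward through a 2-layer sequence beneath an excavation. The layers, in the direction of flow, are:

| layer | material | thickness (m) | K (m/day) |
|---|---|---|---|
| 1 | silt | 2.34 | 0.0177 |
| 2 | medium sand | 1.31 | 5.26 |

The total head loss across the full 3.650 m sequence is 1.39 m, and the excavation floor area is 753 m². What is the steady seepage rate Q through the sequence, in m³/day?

7.90

Flow is perpendicular to layering, so the layers act in series and the equivalent K is the thickness-weighted harmonic mean.
Total thickness L = 2.34 + 1.31 = 3.650 m.
Σ(b_i/K_i) = 2.34/0.0177 + 1.31/5.26 = 132.5 d.
K_eq = L / Σ(b_i/K_i) = 3.650 / 132.5 = 0.02756 m/day.
Q = K_eq · A · (Δh/L) = 0.02756 × 753 × (1.39/3.650) = 7.902 m³/day.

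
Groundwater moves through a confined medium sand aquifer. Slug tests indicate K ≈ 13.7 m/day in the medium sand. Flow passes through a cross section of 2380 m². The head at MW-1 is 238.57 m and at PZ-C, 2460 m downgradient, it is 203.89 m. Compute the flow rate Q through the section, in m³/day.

Hydraulic gradient i = (238.57 − 203.89) / 2460 = 34.68 / 2460 = 0.01410.
Darcy's law: Q = K · A · i = 13.70 × 2380 × 0.01410 = 459.7 m³/day.

460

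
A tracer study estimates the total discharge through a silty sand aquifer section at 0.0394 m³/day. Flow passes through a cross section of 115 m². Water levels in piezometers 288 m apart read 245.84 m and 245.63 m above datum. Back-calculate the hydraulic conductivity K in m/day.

0.470

Hydraulic gradient i = (245.84 − 245.63) / 288 = 0.21 / 288 = 0.0007292.
From Q = K·A·i, K = Q / (A·i) = 0.0394 / (115.0 × 0.0007292) = 0.4699 m/day.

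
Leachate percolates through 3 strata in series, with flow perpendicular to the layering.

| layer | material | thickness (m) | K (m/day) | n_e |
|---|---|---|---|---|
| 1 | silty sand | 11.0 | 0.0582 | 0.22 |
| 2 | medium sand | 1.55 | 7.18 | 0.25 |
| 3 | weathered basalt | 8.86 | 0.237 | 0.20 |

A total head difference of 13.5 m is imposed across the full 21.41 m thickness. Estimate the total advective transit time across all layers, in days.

With flow normal to the layers, continuity requires the same specific discharge q through every layer.
Σ(b_i/K_i) = 11.0/0.0582 + 1.55/7.18 + 8.86/0.237 = 226.6 d.
q = Δh / Σ(b_i/K_i) = 13.5 / 226.6 = 0.05958 m/day.
In each layer the seepage velocity is v_i = q/n_i, so the layer transit time is t_i = b_i·n_i / q:
  layer 1 (silty sand): t_1 = 11.0 × 0.22 / 0.05958 = 40.62 d
  layer 2 (medium sand): t_2 = 1.55 × 0.25 / 0.05958 = 6.504 d
  layer 3 (weathered basalt): t_3 = 8.86 × 0.20 / 0.05958 = 29.74 d
Total t = Σ t_i = 76.87 days.

76.9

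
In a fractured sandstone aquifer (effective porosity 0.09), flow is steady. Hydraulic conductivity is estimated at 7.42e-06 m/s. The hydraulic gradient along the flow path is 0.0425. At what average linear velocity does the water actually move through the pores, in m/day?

0.303

Convert K: 7.42e-06 m/s × 86400 = 0.6411 m/day.
Hydraulic gradient i = 0.0425.
Darcy flux q = K · i = 0.6411 × 0.04250 = 0.02725 m/day.
Seepage velocity v = q / n_e = 0.02725 / 0.09 = 0.3027 m/day.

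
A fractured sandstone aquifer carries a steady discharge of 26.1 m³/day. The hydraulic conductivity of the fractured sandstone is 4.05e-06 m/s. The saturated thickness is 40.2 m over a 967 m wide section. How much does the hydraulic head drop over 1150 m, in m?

2.21

Convert K: 4.05e-06 m/s × 86400 = 0.3499 m/day.
Cross-sectional area A = 967 × 40.2 = 38873 m².
From Q = K·A·i, i = Q / (K·A) = 26.1 / (0.3499 × 38873) = 0.001919.
Head loss Δh = i · L = 0.001919 × 1150 = 2.207 m.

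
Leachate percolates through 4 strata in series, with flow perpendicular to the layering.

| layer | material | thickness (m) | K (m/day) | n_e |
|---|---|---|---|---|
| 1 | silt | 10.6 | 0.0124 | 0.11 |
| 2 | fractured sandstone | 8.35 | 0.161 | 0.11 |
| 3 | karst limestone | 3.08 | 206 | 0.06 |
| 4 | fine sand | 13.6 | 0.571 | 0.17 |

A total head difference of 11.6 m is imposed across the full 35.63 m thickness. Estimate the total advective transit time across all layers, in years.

With flow normal to the layers, continuity requires the same specific discharge q through every layer.
Σ(b_i/K_i) = 10.6/0.0124 + 8.35/0.161 + 3.08/206 + 13.6/0.571 = 930.5 d.
q = Δh / Σ(b_i/K_i) = 11.6 / 930.5 = 0.01247 m/day.
In each layer the seepage velocity is v_i = q/n_i, so the layer transit time is t_i = b_i·n_i / q:
  layer 1 (silt): t_1 = 10.6 × 0.11 / 0.01247 = 93.53 d
  layer 2 (fractured sandstone): t_2 = 8.35 × 0.11 / 0.01247 = 73.68 d
  layer 3 (karst limestone): t_3 = 3.08 × 0.06 / 0.01247 = 14.82 d
  layer 4 (fine sand): t_4 = 13.6 × 0.17 / 0.01247 = 185.5 d
Total t = Σ t_i = 367.5 days = 1.006 years.

1.01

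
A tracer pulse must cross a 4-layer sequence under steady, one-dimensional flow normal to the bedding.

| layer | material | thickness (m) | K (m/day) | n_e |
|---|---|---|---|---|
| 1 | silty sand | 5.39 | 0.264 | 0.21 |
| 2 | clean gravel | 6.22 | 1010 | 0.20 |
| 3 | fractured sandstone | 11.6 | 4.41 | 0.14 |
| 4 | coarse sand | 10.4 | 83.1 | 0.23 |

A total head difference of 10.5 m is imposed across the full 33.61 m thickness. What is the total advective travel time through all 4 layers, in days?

14.1

With flow normal to the layers, continuity requires the same specific discharge q through every layer.
Σ(b_i/K_i) = 5.39/0.264 + 6.22/1010 + 11.6/4.41 + 10.4/83.1 = 23.18 d.
q = Δh / Σ(b_i/K_i) = 10.5 / 23.18 = 0.4530 m/day.
In each layer the seepage velocity is v_i = q/n_i, so the layer transit time is t_i = b_i·n_i / q:
  layer 1 (silty sand): t_1 = 5.39 × 0.21 / 0.4530 = 2.499 d
  layer 2 (clean gravel): t_2 = 6.22 × 0.20 / 0.4530 = 2.746 d
  layer 3 (fractured sandstone): t_3 = 11.6 × 0.14 / 0.4530 = 3.585 d
  layer 4 (coarse sand): t_4 = 10.4 × 0.23 / 0.4530 = 5.280 d
Total t = Σ t_i = 14.11 days.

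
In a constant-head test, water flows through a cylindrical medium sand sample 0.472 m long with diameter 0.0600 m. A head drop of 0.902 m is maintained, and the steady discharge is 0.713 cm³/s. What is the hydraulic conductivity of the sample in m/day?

Cross-sectional area A = π·(d/2)² = π × (0.0600/2)² = 0.002827 m².
Convert discharge: 0.713 cm³/s = 7.130e-07 m³/s.
Darcy's law rearranged: K = Q·L / (A·Δh) = 7.130e-07 × 0.472 / (0.002827 × 0.902) = 0.0001320 m/s = 11.40 m/day.

11.4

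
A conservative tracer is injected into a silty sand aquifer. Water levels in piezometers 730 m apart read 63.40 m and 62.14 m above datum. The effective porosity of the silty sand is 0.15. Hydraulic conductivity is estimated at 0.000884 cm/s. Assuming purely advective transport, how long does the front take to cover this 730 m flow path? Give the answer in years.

Convert K: 0.000884 cm/s × 864 = 0.7638 m/day.
Hydraulic gradient i = (63.40 − 62.14) / 730 = 1.26 / 730 = 0.001726.
Darcy flux q = K · i = 0.7638 × 0.001726 = 0.001318 m/day.
Seepage velocity v = q / n_e = 0.001318 / 0.15 = 0.008789 m/day.
Travel time t = L / v = 730 / 0.008789 = 83062 days = 227.4 years.

227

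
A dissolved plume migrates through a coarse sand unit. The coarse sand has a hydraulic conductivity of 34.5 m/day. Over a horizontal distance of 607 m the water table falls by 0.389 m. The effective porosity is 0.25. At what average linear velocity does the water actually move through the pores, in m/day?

Hydraulic gradient i = Δh / L = 0.389 / 607 = 0.0006409.
Darcy flux q = K · i = 34.50 × 0.0006409 = 0.02211 m/day.
Seepage velocity v = q / n_e = 0.02211 / 0.25 = 0.08844 m/day.

0.0884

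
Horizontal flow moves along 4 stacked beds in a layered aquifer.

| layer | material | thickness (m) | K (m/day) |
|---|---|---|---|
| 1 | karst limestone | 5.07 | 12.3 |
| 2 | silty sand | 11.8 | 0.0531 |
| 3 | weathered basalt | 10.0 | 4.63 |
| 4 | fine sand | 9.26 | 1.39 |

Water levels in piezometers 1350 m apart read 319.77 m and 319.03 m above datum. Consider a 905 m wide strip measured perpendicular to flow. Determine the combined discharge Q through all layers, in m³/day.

Flow is parallel to layering, so each bed carries its own Darcy discharge and the transmissivities add.
Σ(K_i·b_i) = 12.3×5.07 + 0.0531×11.8 + 4.63×10.0 + 1.39×9.26 = 122.2 m²/day.
Hydraulic gradient i = (319.77 − 319.03) / 1350 = 0.74 / 1350 = 0.0005481.
Q = Σ(K_i·b_i) · W · i = 122.2 × 905 × 0.0005481 = 60.60 m³/day.

60.6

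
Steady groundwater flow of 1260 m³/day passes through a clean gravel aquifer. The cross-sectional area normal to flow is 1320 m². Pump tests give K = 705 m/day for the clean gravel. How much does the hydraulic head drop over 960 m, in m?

From Q = K·A·i, i = Q / (K·A) = 1260 / (705.0 × 1320) = 0.001354.
Head loss Δh = i · L = 0.001354 × 960 = 1.300 m.

1.30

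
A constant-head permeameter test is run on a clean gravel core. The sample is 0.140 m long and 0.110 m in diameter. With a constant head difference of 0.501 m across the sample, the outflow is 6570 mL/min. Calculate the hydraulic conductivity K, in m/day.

278

Cross-sectional area A = π·(d/2)² = π × (0.110/2)² = 0.009503 m².
Convert discharge: 6570 mL/min = 0.0001095 m³/s.
Darcy's law rearranged: K = Q·L / (A·Δh) = 0.0001095 × 0.140 / (0.009503 × 0.501) = 0.003220 m/s = 278.2 m/day.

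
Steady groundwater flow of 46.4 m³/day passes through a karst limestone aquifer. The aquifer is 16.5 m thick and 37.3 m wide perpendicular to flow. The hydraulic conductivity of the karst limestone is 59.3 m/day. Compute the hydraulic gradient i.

0.00127

Cross-sectional area A = 37.3 × 16.5 = 615.4 m².
From Q = K·A·i, i = Q / (K·A) = 46.4 / (59.30 × 615.4) = 0.001271.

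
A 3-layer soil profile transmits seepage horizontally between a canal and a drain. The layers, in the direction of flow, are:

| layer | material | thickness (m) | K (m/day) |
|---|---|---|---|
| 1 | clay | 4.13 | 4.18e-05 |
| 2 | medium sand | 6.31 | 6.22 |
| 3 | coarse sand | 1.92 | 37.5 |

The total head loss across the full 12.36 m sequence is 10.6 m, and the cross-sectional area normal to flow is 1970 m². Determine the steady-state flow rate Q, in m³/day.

0.211

Flow is perpendicular to layering, so the layers act in series and the equivalent K is the thickness-weighted harmonic mean.
Total thickness L = 4.13 + 6.31 + 1.92 = 12.36 m.
Σ(b_i/K_i) = 4.13/4.18e-05 + 6.31/6.22 + 1.92/37.5 = 98805 d.
K_eq = L / Σ(b_i/K_i) = 12.36 / 98805 = 0.0001251 m/day.
Q = K_eq · A · (Δh/L) = 0.0001251 × 1970 × (10.6/12.36) = 0.2113 m³/day.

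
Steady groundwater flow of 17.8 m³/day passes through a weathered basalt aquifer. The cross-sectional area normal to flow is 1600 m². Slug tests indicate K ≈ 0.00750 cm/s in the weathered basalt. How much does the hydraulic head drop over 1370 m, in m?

2.35

Convert K: 0.00750 cm/s × 864 = 6.480 m/day.
From Q = K·A·i, i = Q / (K·A) = 17.8 / (6.480 × 1600) = 0.001717.
Head loss Δh = i · L = 0.001717 × 1370 = 2.352 m.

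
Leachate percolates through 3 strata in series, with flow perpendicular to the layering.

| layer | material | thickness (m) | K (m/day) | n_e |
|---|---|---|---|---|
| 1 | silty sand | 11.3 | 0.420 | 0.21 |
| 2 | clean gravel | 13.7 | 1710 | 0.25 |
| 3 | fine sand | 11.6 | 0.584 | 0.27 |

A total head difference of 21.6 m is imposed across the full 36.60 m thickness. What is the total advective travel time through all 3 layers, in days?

19.3

With flow normal to the layers, continuity requires the same specific discharge q through every layer.
Σ(b_i/K_i) = 11.3/0.420 + 13.7/1710 + 11.6/0.584 = 46.78 d.
q = Δh / Σ(b_i/K_i) = 21.6 / 46.78 = 0.4618 m/day.
In each layer the seepage velocity is v_i = q/n_i, so the layer transit time is t_i = b_i·n_i / q:
  layer 1 (silty sand): t_1 = 11.3 × 0.21 / 0.4618 = 5.139 d
  layer 2 (clean gravel): t_2 = 13.7 × 0.25 / 0.4618 = 7.417 d
  layer 3 (fine sand): t_3 = 11.6 × 0.27 / 0.4618 = 6.782 d
Total t = Σ t_i = 19.34 days.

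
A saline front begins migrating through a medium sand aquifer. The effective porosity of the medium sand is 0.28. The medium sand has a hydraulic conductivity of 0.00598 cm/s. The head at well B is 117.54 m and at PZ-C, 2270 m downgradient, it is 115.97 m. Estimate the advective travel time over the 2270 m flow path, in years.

487

Convert K: 0.00598 cm/s × 864 = 5.167 m/day.
Hydraulic gradient i = (117.54 − 115.97) / 2270 = 1.57 / 2270 = 0.0006916.
Darcy flux q = K · i = 5.167 × 0.0006916 = 0.003573 m/day.
Seepage velocity v = q / n_e = 0.003573 / 0.28 = 0.01276 m/day.
Travel time t = L / v = 2270 / 0.01276 = 1.779e+05 days = 487.0 years.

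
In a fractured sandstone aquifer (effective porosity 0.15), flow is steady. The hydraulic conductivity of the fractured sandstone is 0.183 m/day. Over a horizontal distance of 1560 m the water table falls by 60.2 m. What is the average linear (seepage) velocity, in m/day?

Hydraulic gradient i = Δh / L = 60.2 / 1560 = 0.03859.
Darcy flux q = K · i = 0.1830 × 0.03859 = 0.007062 m/day.
Seepage velocity v = q / n_e = 0.007062 / 0.15 = 0.04708 m/day.

0.0471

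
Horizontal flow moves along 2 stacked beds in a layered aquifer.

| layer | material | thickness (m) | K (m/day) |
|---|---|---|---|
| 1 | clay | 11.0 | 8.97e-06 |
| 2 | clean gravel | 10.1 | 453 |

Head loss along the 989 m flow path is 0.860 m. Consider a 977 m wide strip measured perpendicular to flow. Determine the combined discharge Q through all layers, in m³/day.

Flow is parallel to layering, so each bed carries its own Darcy discharge and the transmissivities add.
Σ(K_i·b_i) = 8.97e-06×11.0 + 453×10.1 = 4575 m²/day.
Hydraulic gradient i = Δh / L = 0.860 / 989 = 0.0008696.
Q = Σ(K_i·b_i) · W · i = 4575 × 977 × 0.0008696 = 3887 m³/day.

3890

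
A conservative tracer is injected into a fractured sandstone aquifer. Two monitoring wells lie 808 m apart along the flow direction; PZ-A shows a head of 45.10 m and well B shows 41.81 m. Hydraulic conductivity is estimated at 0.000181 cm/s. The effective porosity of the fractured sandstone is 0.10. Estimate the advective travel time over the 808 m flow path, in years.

Convert K: 0.000181 cm/s × 864 = 0.1564 m/day.
Hydraulic gradient i = (45.10 − 41.81) / 808 = 3.29 / 808 = 0.004072.
Darcy flux q = K · i = 0.1564 × 0.004072 = 0.0006368 m/day.
Seepage velocity v = q / n_e = 0.0006368 / 0.10 = 0.006368 m/day.
Travel time t = L / v = 808 / 0.006368 = 1.269e+05 days = 347.4 years.

347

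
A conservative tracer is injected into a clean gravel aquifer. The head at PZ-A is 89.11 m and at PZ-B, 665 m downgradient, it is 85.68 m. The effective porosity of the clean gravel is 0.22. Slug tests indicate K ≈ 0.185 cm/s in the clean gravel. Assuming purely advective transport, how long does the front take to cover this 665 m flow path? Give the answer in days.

177

Convert K: 0.185 cm/s × 864 = 159.8 m/day.
Hydraulic gradient i = (89.11 − 85.68) / 665 = 3.43 / 665 = 0.005158.
Darcy flux q = K · i = 159.8 × 0.005158 = 0.8244 m/day.
Seepage velocity v = q / n_e = 0.8244 / 0.22 = 3.747 m/day.
Travel time t = L / v = 665 / 3.747 = 177.5 days.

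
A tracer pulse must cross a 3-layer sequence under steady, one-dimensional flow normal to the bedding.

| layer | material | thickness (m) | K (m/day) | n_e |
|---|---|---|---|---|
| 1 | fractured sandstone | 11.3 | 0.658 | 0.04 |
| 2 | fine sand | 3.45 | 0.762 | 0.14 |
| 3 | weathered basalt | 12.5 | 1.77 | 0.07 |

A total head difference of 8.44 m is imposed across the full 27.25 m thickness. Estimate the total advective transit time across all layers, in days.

6.17

With flow normal to the layers, continuity requires the same specific discharge q through every layer.
Σ(b_i/K_i) = 11.3/0.658 + 3.45/0.762 + 12.5/1.77 = 28.76 d.
q = Δh / Σ(b_i/K_i) = 8.44 / 28.76 = 0.2934 m/day.
In each layer the seepage velocity is v_i = q/n_i, so the layer transit time is t_i = b_i·n_i / q:
  layer 1 (fractured sandstone): t_1 = 11.3 × 0.04 / 0.2934 = 1.540 d
  layer 2 (fine sand): t_2 = 3.45 × 0.14 / 0.2934 = 1.646 d
  layer 3 (weathered basalt): t_3 = 12.5 × 0.07 / 0.2934 = 2.982 d
Total t = Σ t_i = 6.168 days.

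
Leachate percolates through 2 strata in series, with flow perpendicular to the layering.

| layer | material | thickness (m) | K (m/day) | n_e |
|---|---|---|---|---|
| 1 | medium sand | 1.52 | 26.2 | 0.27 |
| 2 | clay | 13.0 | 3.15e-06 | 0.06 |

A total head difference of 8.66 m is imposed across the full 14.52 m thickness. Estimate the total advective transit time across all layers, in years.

1550

With flow normal to the layers, continuity requires the same specific discharge q through every layer.
Σ(b_i/K_i) = 1.52/26.2 + 13.0/3.15e-06 = 4.127e+06 d.
q = Δh / Σ(b_i/K_i) = 8.66 / 4.127e+06 = 2.098e-06 m/day.
In each layer the seepage velocity is v_i = q/n_i, so the layer transit time is t_i = b_i·n_i / q:
  layer 1 (medium sand): t_1 = 1.52 × 0.27 / 2.098e-06 = 1.956e+05 d
  layer 2 (clay): t_2 = 13.0 × 0.06 / 2.098e-06 = 3.717e+05 d
Total t = Σ t_i = 5.673e+05 days = 1553 years.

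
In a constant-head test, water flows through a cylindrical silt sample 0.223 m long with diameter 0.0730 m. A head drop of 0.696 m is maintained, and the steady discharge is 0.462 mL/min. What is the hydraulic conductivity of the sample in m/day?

Cross-sectional area A = π·(d/2)² = π × (0.0730/2)² = 0.004185 m².
Convert discharge: 0.462 mL/min = 7.700e-09 m³/s.
Darcy's law rearranged: K = Q·L / (A·Δh) = 7.700e-09 × 0.223 / (0.004185 × 0.696) = 5.895e-07 m/s = 0.05093 m/day.

0.0509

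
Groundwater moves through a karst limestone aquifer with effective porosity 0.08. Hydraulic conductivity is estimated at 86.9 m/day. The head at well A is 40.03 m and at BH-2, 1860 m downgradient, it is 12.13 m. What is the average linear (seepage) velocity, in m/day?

16.3

Hydraulic gradient i = (40.03 − 12.13) / 1860 = 27.9 / 1860 = 0.01500.
Darcy flux q = K · i = 86.90 × 0.01500 = 1.304 m/day.
Seepage velocity v = q / n_e = 1.304 / 0.08 = 16.29 m/day.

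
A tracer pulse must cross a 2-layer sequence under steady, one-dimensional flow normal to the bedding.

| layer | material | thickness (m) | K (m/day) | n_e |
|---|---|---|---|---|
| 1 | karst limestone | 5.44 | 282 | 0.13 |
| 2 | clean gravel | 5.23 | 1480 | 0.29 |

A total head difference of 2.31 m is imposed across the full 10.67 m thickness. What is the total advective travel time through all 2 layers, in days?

0.0220

With flow normal to the layers, continuity requires the same specific discharge q through every layer.
Σ(b_i/K_i) = 5.44/282 + 5.23/1480 = 0.02282 d.
q = Δh / Σ(b_i/K_i) = 2.31 / 0.02282 = 101.2 m/day.
In each layer the seepage velocity is v_i = q/n_i, so the layer transit time is t_i = b_i·n_i / q:
  layer 1 (karst limestone): t_1 = 5.44 × 0.13 / 101.2 = 0.006988 d
  layer 2 (clean gravel): t_2 = 5.23 × 0.29 / 101.2 = 0.01499 d
Total t = Σ t_i = 0.02197 days.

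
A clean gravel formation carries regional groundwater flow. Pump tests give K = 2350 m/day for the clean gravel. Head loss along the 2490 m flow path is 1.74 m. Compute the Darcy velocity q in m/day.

1.64

Hydraulic gradient i = Δh / L = 1.74 / 2490 = 0.0006988.
Specific discharge q = K · i = 2350 × 0.0006988 = 1.642 m/day.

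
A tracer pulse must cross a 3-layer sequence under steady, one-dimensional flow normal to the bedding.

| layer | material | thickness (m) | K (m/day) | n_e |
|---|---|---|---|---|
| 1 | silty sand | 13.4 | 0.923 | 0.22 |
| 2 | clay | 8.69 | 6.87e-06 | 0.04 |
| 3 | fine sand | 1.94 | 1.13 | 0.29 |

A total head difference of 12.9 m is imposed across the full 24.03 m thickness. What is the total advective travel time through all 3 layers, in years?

1040

With flow normal to the layers, continuity requires the same specific discharge q through every layer.
Σ(b_i/K_i) = 13.4/0.923 + 8.69/6.87e-06 + 1.94/1.13 = 1.265e+06 d.
q = Δh / Σ(b_i/K_i) = 12.9 / 1.265e+06 = 1.020e-05 m/day.
In each layer the seepage velocity is v_i = q/n_i, so the layer transit time is t_i = b_i·n_i / q:
  layer 1 (silty sand): t_1 = 13.4 × 0.22 / 1.020e-05 = 2.891e+05 d
  layer 2 (clay): t_2 = 8.69 × 0.04 / 1.020e-05 = 34085 d
  layer 3 (fine sand): t_3 = 1.94 × 0.29 / 1.020e-05 = 55167 d
Total t = Σ t_i = 3.783e+05 days = 1036 years.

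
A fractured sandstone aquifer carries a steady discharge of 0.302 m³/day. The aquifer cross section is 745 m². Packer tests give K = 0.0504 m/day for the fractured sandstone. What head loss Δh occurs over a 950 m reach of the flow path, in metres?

From Q = K·A·i, i = Q / (K·A) = 0.302 / (0.05040 × 745.0) = 0.008043.
Head loss Δh = i · L = 0.008043 × 950 = 7.641 m.

7.64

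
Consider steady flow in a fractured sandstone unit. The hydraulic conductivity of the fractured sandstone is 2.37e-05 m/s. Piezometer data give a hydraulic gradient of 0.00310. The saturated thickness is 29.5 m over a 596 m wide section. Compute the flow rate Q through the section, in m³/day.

112

Convert K: 2.37e-05 m/s × 86400 = 2.048 m/day.
Cross-sectional area A = 596 × 29.5 = 17582 m².
Hydraulic gradient i = 0.00310.
Darcy's law: Q = K · A · i = 2.048 × 17582 × 0.003100 = 111.6 m³/day.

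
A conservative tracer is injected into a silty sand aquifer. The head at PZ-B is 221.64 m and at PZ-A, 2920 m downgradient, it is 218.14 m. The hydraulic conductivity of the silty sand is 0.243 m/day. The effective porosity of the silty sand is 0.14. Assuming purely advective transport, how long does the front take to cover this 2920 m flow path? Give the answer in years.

Hydraulic gradient i = (221.64 − 218.14) / 2920 = 3.5 / 2920 = 0.001199.
Darcy flux q = K · i = 0.2430 × 0.001199 = 0.0002913 m/day.
Seepage velocity v = q / n_e = 0.0002913 / 0.14 = 0.002080 m/day.
Travel time t = L / v = 2920 / 0.002080 = 1.404e+06 days = 3843 years.

3840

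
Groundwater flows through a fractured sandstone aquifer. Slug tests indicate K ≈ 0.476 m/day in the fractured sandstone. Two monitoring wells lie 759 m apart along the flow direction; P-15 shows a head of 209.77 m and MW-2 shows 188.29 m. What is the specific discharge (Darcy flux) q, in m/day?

0.0135

Hydraulic gradient i = (209.77 − 188.29) / 759 = 21.48 / 759 = 0.02830.
Specific discharge q = K · i = 0.4760 × 0.02830 = 0.01347 m/day.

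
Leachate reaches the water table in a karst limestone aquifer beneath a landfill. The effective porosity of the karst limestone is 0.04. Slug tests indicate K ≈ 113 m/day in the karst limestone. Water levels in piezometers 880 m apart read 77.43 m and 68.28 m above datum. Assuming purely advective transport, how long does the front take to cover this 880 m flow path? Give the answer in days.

Hydraulic gradient i = (77.43 − 68.28) / 880 = 9.15 / 880 = 0.01040.
Darcy flux q = K · i = 113.0 × 0.01040 = 1.175 m/day.
Seepage velocity v = q / n_e = 1.175 / 0.04 = 29.37 m/day.
Travel time t = L / v = 880 / 29.37 = 29.96 days.

30.0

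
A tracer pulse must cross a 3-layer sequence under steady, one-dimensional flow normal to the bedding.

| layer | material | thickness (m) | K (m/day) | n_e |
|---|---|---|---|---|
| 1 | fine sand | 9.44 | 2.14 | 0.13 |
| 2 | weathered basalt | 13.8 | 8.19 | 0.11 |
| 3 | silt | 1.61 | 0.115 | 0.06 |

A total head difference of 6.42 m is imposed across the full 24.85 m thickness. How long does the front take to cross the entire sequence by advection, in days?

With flow normal to the layers, continuity requires the same specific discharge q through every layer.
Σ(b_i/K_i) = 9.44/2.14 + 13.8/8.19 + 1.61/0.115 = 20.10 d.
q = Δh / Σ(b_i/K_i) = 6.42 / 20.10 = 0.3195 m/day.
In each layer the seepage velocity is v_i = q/n_i, so the layer transit time is t_i = b_i·n_i / q:
  layer 1 (fine sand): t_1 = 9.44 × 0.13 / 0.3195 = 3.841 d
  layer 2 (weathered basalt): t_2 = 13.8 × 0.11 / 0.3195 = 4.752 d
  layer 3 (silt): t_3 = 1.61 × 0.06 / 0.3195 = 0.3024 d
Total t = Σ t_i = 8.896 days.

8.90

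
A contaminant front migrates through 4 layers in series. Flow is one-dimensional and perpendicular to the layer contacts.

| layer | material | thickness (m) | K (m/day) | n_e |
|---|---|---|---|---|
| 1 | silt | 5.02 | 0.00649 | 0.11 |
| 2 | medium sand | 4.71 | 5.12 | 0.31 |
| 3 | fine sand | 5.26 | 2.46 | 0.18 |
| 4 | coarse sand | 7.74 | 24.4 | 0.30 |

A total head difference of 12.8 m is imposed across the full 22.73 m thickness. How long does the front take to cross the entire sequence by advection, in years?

0.878

With flow normal to the layers, continuity requires the same specific discharge q through every layer.
Σ(b_i/K_i) = 5.02/0.00649 + 4.71/5.12 + 5.26/2.46 + 7.74/24.4 = 776.9 d.
q = Δh / Σ(b_i/K_i) = 12.8 / 776.9 = 0.01648 m/day.
In each layer the seepage velocity is v_i = q/n_i, so the layer transit time is t_i = b_i·n_i / q:
  layer 1 (silt): t_1 = 5.02 × 0.11 / 0.01648 = 33.51 d
  layer 2 (medium sand): t_2 = 4.71 × 0.31 / 0.01648 = 88.62 d
  layer 3 (fine sand): t_3 = 5.26 × 0.18 / 0.01648 = 57.46 d
  layer 4 (coarse sand): t_4 = 7.74 × 0.30 / 0.01648 = 140.9 d
Total t = Σ t_i = 320.5 days = 0.8776 years.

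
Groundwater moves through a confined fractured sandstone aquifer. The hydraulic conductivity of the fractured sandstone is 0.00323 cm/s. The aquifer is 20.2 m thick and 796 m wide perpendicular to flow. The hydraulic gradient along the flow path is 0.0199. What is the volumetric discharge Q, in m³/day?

893

Convert K: 0.00323 cm/s × 864 = 2.791 m/day.
Cross-sectional area A = 796 × 20.2 = 16079 m².
Hydraulic gradient i = 0.0199.
Darcy's law: Q = K · A · i = 2.791 × 16079 × 0.01990 = 893.0 m³/day.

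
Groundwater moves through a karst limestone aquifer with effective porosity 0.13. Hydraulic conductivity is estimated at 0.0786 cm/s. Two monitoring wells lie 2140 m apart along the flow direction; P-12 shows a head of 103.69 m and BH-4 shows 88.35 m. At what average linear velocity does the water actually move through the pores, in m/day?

Convert K: 0.0786 cm/s × 864 = 67.91 m/day.
Hydraulic gradient i = (103.69 − 88.35) / 2140 = 15.34 / 2140 = 0.007168.
Darcy flux q = K · i = 67.91 × 0.007168 = 0.4868 m/day.
Seepage velocity v = q / n_e = 0.4868 / 0.13 = 3.745 m/day.

3.74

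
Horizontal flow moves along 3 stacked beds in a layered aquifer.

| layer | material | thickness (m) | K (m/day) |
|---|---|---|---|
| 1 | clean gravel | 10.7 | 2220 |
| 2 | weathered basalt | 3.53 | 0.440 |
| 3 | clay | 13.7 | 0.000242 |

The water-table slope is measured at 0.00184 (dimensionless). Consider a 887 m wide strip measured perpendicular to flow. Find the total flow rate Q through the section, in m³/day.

Flow is parallel to layering, so each bed carries its own Darcy discharge and the transmissivities add.
Σ(K_i·b_i) = 2220×10.7 + 0.440×3.53 + 0.000242×13.7 = 23756 m²/day.
Hydraulic gradient i = 0.00184.
Q = Σ(K_i·b_i) · W · i = 23756 × 887 × 0.001840 = 38771 m³/day.

38800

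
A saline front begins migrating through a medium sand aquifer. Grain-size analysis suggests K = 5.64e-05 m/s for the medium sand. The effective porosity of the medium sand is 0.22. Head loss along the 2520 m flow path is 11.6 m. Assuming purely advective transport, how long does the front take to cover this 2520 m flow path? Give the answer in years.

67.7

Convert K: 5.64e-05 m/s × 86400 = 4.873 m/day.
Hydraulic gradient i = Δh / L = 11.6 / 2520 = 0.004603.
Darcy flux q = K · i = 4.873 × 0.004603 = 0.02243 m/day.
Seepage velocity v = q / n_e = 0.02243 / 0.22 = 0.1020 m/day.
Travel time t = L / v = 2520 / 0.1020 = 24716 days = 67.67 years.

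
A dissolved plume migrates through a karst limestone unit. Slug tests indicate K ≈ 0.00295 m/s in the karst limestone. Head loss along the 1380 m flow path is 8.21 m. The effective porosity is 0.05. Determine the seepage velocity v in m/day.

Convert K: 0.00295 m/s × 86400 = 254.9 m/day.
Hydraulic gradient i = Δh / L = 8.21 / 1380 = 0.005949.
Darcy flux q = K · i = 254.9 × 0.005949 = 1.516 m/day.
Seepage velocity v = q / n_e = 1.516 / 0.05 = 30.33 m/day.

30.3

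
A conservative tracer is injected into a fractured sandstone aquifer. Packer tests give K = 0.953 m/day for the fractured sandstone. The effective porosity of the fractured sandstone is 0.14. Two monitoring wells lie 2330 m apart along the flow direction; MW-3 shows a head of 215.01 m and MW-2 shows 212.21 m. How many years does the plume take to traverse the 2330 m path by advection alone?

Hydraulic gradient i = (215.01 − 212.21) / 2330 = 2.8 / 2330 = 0.001202.
Darcy flux q = K · i = 0.9530 × 0.001202 = 0.001145 m/day.
Seepage velocity v = q / n_e = 0.001145 / 0.14 = 0.008180 m/day.
Travel time t = L / v = 2330 / 0.008180 = 2.848e+05 days = 779.8 years.

780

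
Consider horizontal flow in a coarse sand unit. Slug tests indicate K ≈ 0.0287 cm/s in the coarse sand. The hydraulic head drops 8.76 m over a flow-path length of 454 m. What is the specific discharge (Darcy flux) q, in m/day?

Convert K: 0.0287 cm/s × 864 = 24.80 m/day.
Hydraulic gradient i = Δh / L = 8.76 / 454 = 0.01930.
Specific discharge q = K · i = 24.80 × 0.01930 = 0.4785 m/day.

0.478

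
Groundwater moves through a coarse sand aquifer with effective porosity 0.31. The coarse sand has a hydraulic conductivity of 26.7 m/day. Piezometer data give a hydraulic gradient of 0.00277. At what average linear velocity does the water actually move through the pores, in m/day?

0.239

Hydraulic gradient i = 0.00277.
Darcy flux q = K · i = 26.70 × 0.002770 = 0.07396 m/day.
Seepage velocity v = q / n_e = 0.07396 / 0.31 = 0.2386 m/day.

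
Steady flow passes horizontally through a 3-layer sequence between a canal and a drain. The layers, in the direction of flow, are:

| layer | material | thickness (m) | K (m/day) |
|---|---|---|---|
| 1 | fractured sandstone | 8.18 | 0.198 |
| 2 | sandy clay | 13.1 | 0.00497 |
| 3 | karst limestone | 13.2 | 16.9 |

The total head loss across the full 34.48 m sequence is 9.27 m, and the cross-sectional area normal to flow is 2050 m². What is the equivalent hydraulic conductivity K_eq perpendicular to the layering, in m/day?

Flow is perpendicular to layering, so the layers act in series and the equivalent K is the thickness-weighted harmonic mean.
Total thickness L = 8.18 + 13.1 + 13.2 = 34.48 m.
Σ(b_i/K_i) = 8.18/0.198 + 13.1/0.00497 + 13.2/16.9 = 2678 d.
K_eq = L / Σ(b_i/K_i) = 34.48 / 2678 = 0.01288 m/day.

0.0129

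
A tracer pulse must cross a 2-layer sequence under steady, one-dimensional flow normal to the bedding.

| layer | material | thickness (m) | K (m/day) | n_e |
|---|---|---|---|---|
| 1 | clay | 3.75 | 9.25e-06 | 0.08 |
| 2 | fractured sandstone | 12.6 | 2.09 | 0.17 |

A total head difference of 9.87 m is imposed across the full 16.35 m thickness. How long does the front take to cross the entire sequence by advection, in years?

With flow normal to the layers, continuity requires the same specific discharge q through every layer.
Σ(b_i/K_i) = 3.75/9.25e-06 + 12.6/2.09 = 4.054e+05 d.
q = Δh / Σ(b_i/K_i) = 9.87 / 4.054e+05 = 2.435e-05 m/day.
In each layer the seepage velocity is v_i = q/n_i, so the layer transit time is t_i = b_i·n_i / q:
  layer 1 (clay): t_1 = 3.75 × 0.08 / 2.435e-05 = 12323 d
  layer 2 (fractured sandstone): t_2 = 12.6 × 0.17 / 2.435e-05 = 87983 d
Total t = Σ t_i = 1.003e+05 days = 274.6 years.

275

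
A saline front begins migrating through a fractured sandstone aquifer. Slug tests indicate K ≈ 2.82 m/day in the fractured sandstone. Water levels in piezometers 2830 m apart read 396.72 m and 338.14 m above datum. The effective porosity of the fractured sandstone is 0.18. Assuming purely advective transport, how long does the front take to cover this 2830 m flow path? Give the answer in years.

23.9

Hydraulic gradient i = (396.72 − 338.14) / 2830 = 58.58 / 2830 = 0.02070.
Darcy flux q = K · i = 2.820 × 0.02070 = 0.05837 m/day.
Seepage velocity v = q / n_e = 0.05837 / 0.18 = 0.3243 m/day.
Travel time t = L / v = 2830 / 0.3243 = 8727 days = 23.89 years.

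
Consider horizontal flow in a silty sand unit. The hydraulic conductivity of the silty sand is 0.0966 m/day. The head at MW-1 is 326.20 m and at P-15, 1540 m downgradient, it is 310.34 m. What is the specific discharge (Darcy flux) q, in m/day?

Hydraulic gradient i = (326.20 − 310.34) / 1540 = 15.86 / 1540 = 0.01030.
Specific discharge q = K · i = 0.09660 × 0.01030 = 0.0009949 m/day.

0.000995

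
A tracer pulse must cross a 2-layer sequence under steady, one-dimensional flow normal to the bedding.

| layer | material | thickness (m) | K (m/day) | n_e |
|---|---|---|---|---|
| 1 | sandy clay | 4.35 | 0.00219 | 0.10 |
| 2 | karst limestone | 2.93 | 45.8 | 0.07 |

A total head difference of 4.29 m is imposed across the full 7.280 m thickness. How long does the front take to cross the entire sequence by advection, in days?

With flow normal to the layers, continuity requires the same specific discharge q through every layer.
Σ(b_i/K_i) = 4.35/0.00219 + 2.93/45.8 = 1986 d.
q = Δh / Σ(b_i/K_i) = 4.29 / 1986 = 0.002160 m/day.
In each layer the seepage velocity is v_i = q/n_i, so the layer transit time is t_i = b_i·n_i / q:
  layer 1 (sandy clay): t_1 = 4.35 × 0.10 / 0.002160 = 201.4 d
  layer 2 (karst limestone): t_2 = 2.93 × 0.07 / 0.002160 = 94.97 d
Total t = Σ t_i = 296.4 days.

296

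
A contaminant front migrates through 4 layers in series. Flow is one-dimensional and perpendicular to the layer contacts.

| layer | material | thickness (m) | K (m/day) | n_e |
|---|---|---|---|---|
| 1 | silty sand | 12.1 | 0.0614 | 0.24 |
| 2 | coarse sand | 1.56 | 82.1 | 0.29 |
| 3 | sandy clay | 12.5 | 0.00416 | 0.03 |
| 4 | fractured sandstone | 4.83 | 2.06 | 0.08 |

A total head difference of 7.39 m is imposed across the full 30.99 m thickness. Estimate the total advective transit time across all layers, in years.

4.89

With flow normal to the layers, continuity requires the same specific discharge q through every layer.
Σ(b_i/K_i) = 12.1/0.0614 + 1.56/82.1 + 12.5/0.00416 + 4.83/2.06 = 3204 d.
q = Δh / Σ(b_i/K_i) = 7.39 / 3204 = 0.002306 m/day.
In each layer the seepage velocity is v_i = q/n_i, so the layer transit time is t_i = b_i·n_i / q:
  layer 1 (silty sand): t_1 = 12.1 × 0.24 / 0.002306 = 1259 d
  layer 2 (coarse sand): t_2 = 1.56 × 0.29 / 0.002306 = 196.2 d
  layer 3 (sandy clay): t_3 = 12.5 × 0.03 / 0.002306 = 162.6 d
  layer 4 (fractured sandstone): t_4 = 4.83 × 0.08 / 0.002306 = 167.5 d
Total t = Σ t_i = 1785 days = 4.888 years.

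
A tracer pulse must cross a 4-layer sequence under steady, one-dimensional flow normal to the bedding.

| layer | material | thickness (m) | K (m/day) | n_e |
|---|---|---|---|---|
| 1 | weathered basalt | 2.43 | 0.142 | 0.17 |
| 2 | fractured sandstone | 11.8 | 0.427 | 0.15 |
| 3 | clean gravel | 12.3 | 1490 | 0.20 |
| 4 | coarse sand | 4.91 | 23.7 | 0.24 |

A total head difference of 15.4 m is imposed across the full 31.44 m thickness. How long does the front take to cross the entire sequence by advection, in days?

17.0

With flow normal to the layers, continuity requires the same specific discharge q through every layer.
Σ(b_i/K_i) = 2.43/0.142 + 11.8/0.427 + 12.3/1490 + 4.91/23.7 = 44.96 d.
q = Δh / Σ(b_i/K_i) = 15.4 / 44.96 = 0.3425 m/day.
In each layer the seepage velocity is v_i = q/n_i, so the layer transit time is t_i = b_i·n_i / q:
  layer 1 (weathered basalt): t_1 = 2.43 × 0.17 / 0.3425 = 1.206 d
  layer 2 (fractured sandstone): t_2 = 11.8 × 0.15 / 0.3425 = 5.168 d
  layer 3 (clean gravel): t_3 = 12.3 × 0.20 / 0.3425 = 7.182 d
  layer 4 (coarse sand): t_4 = 4.91 × 0.24 / 0.3425 = 3.441 d
Total t = Σ t_i = 17.00 days.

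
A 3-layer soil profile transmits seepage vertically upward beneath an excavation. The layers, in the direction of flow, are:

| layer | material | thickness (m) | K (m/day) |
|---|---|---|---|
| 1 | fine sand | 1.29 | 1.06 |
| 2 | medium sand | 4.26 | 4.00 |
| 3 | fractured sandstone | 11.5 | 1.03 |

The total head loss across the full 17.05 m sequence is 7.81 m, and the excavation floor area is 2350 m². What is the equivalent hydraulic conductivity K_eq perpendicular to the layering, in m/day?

Flow is perpendicular to layering, so the layers act in series and the equivalent K is the thickness-weighted harmonic mean.
Total thickness L = 1.29 + 4.26 + 11.5 = 17.05 m.
Σ(b_i/K_i) = 1.29/1.06 + 4.26/4.00 + 11.5/1.03 = 13.45 d.
K_eq = L / Σ(b_i/K_i) = 17.05 / 13.45 = 1.268 m/day.

1.27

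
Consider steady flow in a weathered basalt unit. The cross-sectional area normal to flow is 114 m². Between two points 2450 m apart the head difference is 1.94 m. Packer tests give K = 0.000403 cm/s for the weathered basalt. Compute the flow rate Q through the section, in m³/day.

Convert K: 0.000403 cm/s × 864 = 0.3482 m/day.
Hydraulic gradient i = Δh / L = 1.94 / 2450 = 0.0007918.
Darcy's law: Q = K · A · i = 0.3482 × 114.0 × 0.0007918 = 0.03143 m³/day.

0.0314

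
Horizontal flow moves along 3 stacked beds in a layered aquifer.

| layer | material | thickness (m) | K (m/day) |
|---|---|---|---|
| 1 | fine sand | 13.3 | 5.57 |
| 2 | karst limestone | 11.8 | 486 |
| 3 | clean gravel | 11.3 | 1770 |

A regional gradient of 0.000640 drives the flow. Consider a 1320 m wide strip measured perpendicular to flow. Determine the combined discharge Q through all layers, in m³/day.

21800

Flow is parallel to layering, so each bed carries its own Darcy discharge and the transmissivities add.
Σ(K_i·b_i) = 5.57×13.3 + 486×11.8 + 1770×11.3 = 25810 m²/day.
Hydraulic gradient i = 0.000640.
Q = Σ(K_i·b_i) · W · i = 25810 × 1320 × 0.0006400 = 21804 m³/day.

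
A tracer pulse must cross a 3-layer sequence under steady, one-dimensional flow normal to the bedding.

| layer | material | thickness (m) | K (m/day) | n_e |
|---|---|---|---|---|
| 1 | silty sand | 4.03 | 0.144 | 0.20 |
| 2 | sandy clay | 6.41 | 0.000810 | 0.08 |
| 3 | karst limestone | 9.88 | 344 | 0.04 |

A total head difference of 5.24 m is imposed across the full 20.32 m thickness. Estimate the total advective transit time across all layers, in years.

With flow normal to the layers, continuity requires the same specific discharge q through every layer.
Σ(b_i/K_i) = 4.03/0.144 + 6.41/0.000810 + 9.88/344 = 7942 d.
q = Δh / Σ(b_i/K_i) = 5.24 / 7942 = 0.0006598 m/day.
In each layer the seepage velocity is v_i = q/n_i, so the layer transit time is t_i = b_i·n_i / q:
  layer 1 (silty sand): t_1 = 4.03 × 0.20 / 0.0006598 = 1222 d
  layer 2 (sandy clay): t_2 = 6.41 × 0.08 / 0.0006598 = 777.2 d
  layer 3 (karst limestone): t_3 = 9.88 × 0.04 / 0.0006598 = 599.0 d
Total t = Σ t_i = 2598 days = 7.112 years.

7.11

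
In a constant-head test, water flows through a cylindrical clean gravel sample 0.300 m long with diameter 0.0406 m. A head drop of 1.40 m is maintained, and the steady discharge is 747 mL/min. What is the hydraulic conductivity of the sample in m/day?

178

Cross-sectional area A = π·(d/2)² = π × (0.0406/2)² = 0.001295 m².
Convert discharge: 747 mL/min = 1.245e-05 m³/s.
Darcy's law rearranged: K = Q·L / (A·Δh) = 1.245e-05 × 0.300 / (0.001295 × 1.40) = 0.002061 m/s = 178.0 m/day.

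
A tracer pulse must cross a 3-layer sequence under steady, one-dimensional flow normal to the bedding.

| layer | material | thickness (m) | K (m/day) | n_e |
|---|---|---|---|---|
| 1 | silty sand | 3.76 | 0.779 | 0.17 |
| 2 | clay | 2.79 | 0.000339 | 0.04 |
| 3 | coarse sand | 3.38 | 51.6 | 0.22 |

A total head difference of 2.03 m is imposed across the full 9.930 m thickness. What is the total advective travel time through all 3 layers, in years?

With flow normal to the layers, continuity requires the same specific discharge q through every layer.
Σ(b_i/K_i) = 3.76/0.779 + 2.79/0.000339 + 3.38/51.6 = 8235 d.
q = Δh / Σ(b_i/K_i) = 2.03 / 8235 = 0.0002465 m/day.
In each layer the seepage velocity is v_i = q/n_i, so the layer transit time is t_i = b_i·n_i / q:
  layer 1 (silty sand): t_1 = 3.76 × 0.17 / 0.0002465 = 2593 d
  layer 2 (clay): t_2 = 2.79 × 0.04 / 0.0002465 = 452.7 d
  layer 3 (coarse sand): t_3 = 3.38 × 0.22 / 0.0002465 = 3017 d
Total t = Σ t_i = 6062 days = 16.60 years.

16.6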